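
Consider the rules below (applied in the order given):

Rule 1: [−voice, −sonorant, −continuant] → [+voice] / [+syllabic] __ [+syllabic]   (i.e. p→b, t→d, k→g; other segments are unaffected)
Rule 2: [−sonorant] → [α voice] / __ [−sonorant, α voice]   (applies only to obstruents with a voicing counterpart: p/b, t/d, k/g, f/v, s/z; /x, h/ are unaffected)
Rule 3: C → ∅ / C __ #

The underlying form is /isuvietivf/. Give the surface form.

isuviedif

Rule 1 (intervocalic voicing): /t/ is a voiceless stop between vowels /e/ and /i/, so it voices to [d]. /isuvietivf/ → isuviedivf.
Rule 2 (regressive voicing assimilation): /v/ precedes the voiceless obstruent /f/, so it devoices to [f] by assimilation. /isuviedivf/ → isuviediff.
Rule 3 (final cluster simplification): /f/ is the second consonant of a word-final cluster /ff/, so it deletes. /isuviediff/ → isuviedif.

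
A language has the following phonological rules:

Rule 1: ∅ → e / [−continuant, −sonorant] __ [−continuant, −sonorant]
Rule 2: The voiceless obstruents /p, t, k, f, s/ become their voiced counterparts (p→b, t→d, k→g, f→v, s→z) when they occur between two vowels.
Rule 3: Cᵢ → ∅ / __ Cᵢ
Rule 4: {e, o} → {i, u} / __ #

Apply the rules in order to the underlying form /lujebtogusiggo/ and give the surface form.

lujebedoguzigegu

Rule 1 (stop-cluster e-epenthesis): /b/ and /t/ form a stop–stop cluster, so [e] is inserted between them. /g/ and /g/ form a stop–stop cluster, so [e] is inserted between them. /lujebtogusiggo/ → lujebetogusigego.
Rule 2 (intervocalic voicing): /t/ is a voiceless obstruent between vowels /e/ and /o/, so it voices to [d]. /s/ is a voiceless obstruent between vowels /u/ and /i/, so it voices to [z]. /lujebetogusigego/ → lujebedoguzigego.
Rule 3 (degemination): no segment meets the environment; /lujebedoguzigego/ is unchanged.
Rule 4 (final vowel raising): /o/ is a mid vowel in word-final position, so it raises to [u]. /lujebedoguzigego/ → lujebedoguzigegu.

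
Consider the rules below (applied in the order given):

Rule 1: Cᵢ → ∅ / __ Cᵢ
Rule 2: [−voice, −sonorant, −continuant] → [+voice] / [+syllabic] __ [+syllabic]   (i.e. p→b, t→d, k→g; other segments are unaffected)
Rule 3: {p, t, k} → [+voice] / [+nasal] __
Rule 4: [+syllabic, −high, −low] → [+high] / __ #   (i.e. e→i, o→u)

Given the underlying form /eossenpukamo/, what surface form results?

eosenbugamu

Rule 1 (degemination): /ss/ is a geminate; the first /s/ deletes. /eossenpukamo/ → eosenpukamo.
Rule 2 (intervocalic voicing): /k/ is a voiceless stop between vowels /u/ and /a/, so it voices to [g]. /eosenpukamo/ → eosenpugamo.
Rule 3 (post-nasal voicing): /p/ is a voiceless stop immediately after the nasal /n/, so it voices to [b]. /eosenpugamo/ → eosenbugamo.
Rule 4 (final vowel raising): /o/ is a mid vowel in word-final position, so it raises to [u]. /eosenbugamo/ → eosenbugamu.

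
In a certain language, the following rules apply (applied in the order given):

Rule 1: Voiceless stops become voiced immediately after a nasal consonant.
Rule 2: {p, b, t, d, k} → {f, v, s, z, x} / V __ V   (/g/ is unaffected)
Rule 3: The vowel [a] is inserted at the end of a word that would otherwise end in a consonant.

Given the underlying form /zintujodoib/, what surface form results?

zindujozoiba

Rule 1 (post-nasal voicing): /t/ is a voiceless stop immediately after the nasal /n/, so it voices to [d]. /zintujodoib/ → zindujodoib.
Rule 2 (intervocalic spirantization): /d/ is a stop between vowels /o/ and /o/, so it spirantizes to the fricative [z]. /zindujodoib/ → zindujozoib.
Rule 3 (final a-epenthesis): the form ends in the consonant /b/, so [a] is inserted word-finally. /zindujozoib/ → zindujozoiba.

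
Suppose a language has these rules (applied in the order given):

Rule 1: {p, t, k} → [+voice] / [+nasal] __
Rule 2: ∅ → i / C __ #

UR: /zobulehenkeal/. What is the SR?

Rule 1 (post-nasal voicing): /k/ is a voiceless stop immediately after the nasal /n/, so it voices to [g]. /zobulehenkeal/ → zobulehengeal.
Rule 2 (final i-epenthesis): the form ends in the consonant /l/, so [i] is inserted word-finally. /zobulehengeal/ → zobulehengeali.

zobulehengeali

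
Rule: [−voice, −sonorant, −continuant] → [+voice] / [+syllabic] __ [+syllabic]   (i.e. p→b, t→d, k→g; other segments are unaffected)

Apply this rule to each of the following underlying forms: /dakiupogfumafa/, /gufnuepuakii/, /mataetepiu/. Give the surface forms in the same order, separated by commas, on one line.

/dakiupogfumafa/: /k/ is a voiceless stop between vowels /a/ and /i/, so it voices to [g]. /p/ is a voiceless stop between vowels /u/ and /o/, so it voices to [b]. → [dagiubogfumafa].
/gufnuepuakii/: /p/ is a voiceless stop between vowels /e/ and /u/, so it voices to [b]. /k/ is a voiceless stop between vowels /a/ and /i/, so it voices to [g]. → [gufnuebuagii].
/mataetepiu/: /t/ is a voiceless stop between vowels /a/ and /a/, so it voices to [d]. /t/ is a voiceless stop between vowels /e/ and /e/, so it voices to [d]. /p/ is a voiceless stop between vowels /e/ and /i/, so it voices to [b]. → [madaedebiu].

dagiubogfumafa, gufnuebuagii, madaedebiu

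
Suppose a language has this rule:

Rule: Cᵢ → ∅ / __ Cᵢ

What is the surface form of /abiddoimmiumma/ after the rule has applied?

/dd/ is a geminate; the first /d/ deletes.
/mm/ is a geminate; the first /m/ deletes.
/mm/ is a geminate; the first /m/ deletes.
Surface form: [abidoimiuma].

abidoimiuma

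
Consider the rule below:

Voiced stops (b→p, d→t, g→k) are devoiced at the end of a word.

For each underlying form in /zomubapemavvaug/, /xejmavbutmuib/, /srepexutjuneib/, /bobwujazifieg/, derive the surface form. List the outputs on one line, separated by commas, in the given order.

zomubapemavvauk, xejmavbutmuip, srepexutjuneip, bobwujazifiek

/zomubapemavvaug/: /g/ is a voiced stop in word-final position, so it devoices to [k]. → [zomubapemavvauk].
/xejmavbutmuib/: /b/ is a voiced stop in word-final position, so it devoices to [p]. → [xejmavbutmuip].
/srepexutjuneib/: /b/ is a voiced stop in word-final position, so it devoices to [p]. → [srepexutjuneip].
/bobwujazifieg/: /g/ is a voiced stop in word-final position, so it devoices to [k]. → [bobwujazifiek].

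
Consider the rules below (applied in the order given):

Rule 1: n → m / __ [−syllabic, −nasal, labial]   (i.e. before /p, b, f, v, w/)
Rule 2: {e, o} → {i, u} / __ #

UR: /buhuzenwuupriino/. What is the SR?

Rule 1 (nasal place assimilation): /n/ precedes the labial consonant /w/, so it assimilates in place to [m]. /buhuzenwuupriino/ → buhuzemwuupriino.
Rule 2 (final vowel raising): /o/ is a mid vowel in word-final position, so it raises to [u]. /buhuzemwuupriino/ → buhuzemwuupriinu.

buhuzemwuupriinu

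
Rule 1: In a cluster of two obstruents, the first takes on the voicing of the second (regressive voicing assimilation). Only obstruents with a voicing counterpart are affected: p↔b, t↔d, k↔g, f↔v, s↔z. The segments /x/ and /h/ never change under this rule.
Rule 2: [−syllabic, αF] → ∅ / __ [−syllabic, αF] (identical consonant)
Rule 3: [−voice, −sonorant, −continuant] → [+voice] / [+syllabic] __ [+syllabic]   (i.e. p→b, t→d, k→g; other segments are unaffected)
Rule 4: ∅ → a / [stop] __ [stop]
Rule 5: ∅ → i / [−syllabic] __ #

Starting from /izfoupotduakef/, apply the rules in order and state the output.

isfouboduagefi

Rule 1 (regressive voicing assimilation): /z/ precedes the voiceless obstruent /f/, so it devoices to [s] by assimilation. /t/ precedes the voiced obstruent /d/, so it voices to [d] by assimilation. /izfoupotduakef/ → isfoupodduakef.
Rule 2 (degemination): /dd/ is a geminate; the first /d/ deletes. /isfoupodduakef/ → isfoupoduakef.
Rule 3 (intervocalic voicing): /p/ is a voiceless stop between vowels /u/ and /o/, so it voices to [b]. /k/ is a voiceless stop between vowels /a/ and /e/, so it voices to [g]. /isfoupoduakef/ → isfouboduagef.
Rule 4 (stop-cluster a-epenthesis): no segment meets the environment; /isfouboduagef/ is unchanged.
Rule 5 (final i-epenthesis): the form ends in the consonant /f/, so [i] is inserted word-finally. /isfouboduagef/ → isfouboduagefi.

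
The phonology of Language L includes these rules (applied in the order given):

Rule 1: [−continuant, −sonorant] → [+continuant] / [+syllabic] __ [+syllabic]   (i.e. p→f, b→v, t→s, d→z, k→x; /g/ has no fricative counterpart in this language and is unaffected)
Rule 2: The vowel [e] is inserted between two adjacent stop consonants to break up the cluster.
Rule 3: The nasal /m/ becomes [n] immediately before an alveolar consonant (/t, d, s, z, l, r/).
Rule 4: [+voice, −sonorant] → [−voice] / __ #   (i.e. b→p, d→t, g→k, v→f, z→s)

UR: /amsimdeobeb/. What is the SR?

Rule 1 (intervocalic spirantization): /b/ is a stop between vowels /o/ and /e/, so it spirantizes to the fricative [v]. /amsimdeobeb/ → amsimdeoveb.
Rule 2 (stop-cluster e-epenthesis): no segment meets the environment; /amsimdeoveb/ is unchanged.
Rule 3 (nasal place assimilation): /m/ precedes the alveolar consonant /s/, so it assimilates in place to [n]. /m/ precedes the alveolar consonant /d/, so it assimilates in place to [n]. /amsimdeoveb/ → ansindeoveb.
Rule 4 (final devoicing): /b/ is a voiced obstruent in word-final position, so it devoices to [p]. /ansindeoveb/ → ansindeovep.

ansindeovep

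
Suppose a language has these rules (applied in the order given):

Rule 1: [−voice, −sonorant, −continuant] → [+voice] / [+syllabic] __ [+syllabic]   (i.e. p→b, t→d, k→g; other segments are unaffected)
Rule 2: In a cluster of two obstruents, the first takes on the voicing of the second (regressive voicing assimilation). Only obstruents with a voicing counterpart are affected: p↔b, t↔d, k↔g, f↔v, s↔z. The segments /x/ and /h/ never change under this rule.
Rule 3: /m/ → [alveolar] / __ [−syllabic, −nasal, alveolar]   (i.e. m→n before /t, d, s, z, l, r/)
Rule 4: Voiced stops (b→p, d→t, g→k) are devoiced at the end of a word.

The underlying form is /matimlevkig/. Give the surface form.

Rule 1 (intervocalic voicing): /t/ is a voiceless stop between vowels /a/ and /i/, so it voices to [d]. /matimlevkig/ → madimlevkig.
Rule 2 (regressive voicing assimilation): /v/ precedes the voiceless obstruent /k/, so it devoices to [f] by assimilation. /madimlevkig/ → madimlefkig.
Rule 3 (nasal place assimilation): /m/ precedes the alveolar consonant /l/, so it assimilates in place to [n]. /madimlefkig/ → madinlefkig.
Rule 4 (final devoicing): /g/ is a voiced stop in word-final position, so it devoices to [k]. /madinlefkig/ → madinlefkik.

madinlefkik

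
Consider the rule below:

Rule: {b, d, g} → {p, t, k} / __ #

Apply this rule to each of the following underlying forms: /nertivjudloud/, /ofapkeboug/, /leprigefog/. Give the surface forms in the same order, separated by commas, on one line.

/nertivjudloud/: /d/ is a voiced stop in word-final position, so it devoices to [t]. → [nertivjudlout].
/ofapkeboug/: /g/ is a voiced stop in word-final position, so it devoices to [k]. → [ofapkebouk].
/leprigefog/: /g/ is a voiced stop in word-final position, so it devoices to [k]. → [leprigefok].

nertivjudlout, ofapkebouk, leprigefok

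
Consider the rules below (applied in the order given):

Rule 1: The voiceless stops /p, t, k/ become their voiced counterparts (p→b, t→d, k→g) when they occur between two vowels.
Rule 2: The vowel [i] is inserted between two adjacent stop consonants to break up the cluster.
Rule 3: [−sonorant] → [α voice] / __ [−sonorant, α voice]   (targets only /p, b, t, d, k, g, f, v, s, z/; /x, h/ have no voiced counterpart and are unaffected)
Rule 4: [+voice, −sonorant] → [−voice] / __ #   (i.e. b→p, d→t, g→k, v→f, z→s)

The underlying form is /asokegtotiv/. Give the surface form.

Rule 1 (intervocalic voicing): /k/ is a voiceless stop between vowels /o/ and /e/, so it voices to [g]. /t/ is a voiceless stop between vowels /o/ and /i/, so it voices to [d]. /asokegtotiv/ → asogegtodiv.
Rule 2 (stop-cluster i-epenthesis): /g/ and /t/ form a stop–stop cluster, so [i] is inserted between them. /asogegtodiv/ → asogegitodiv.
Rule 3 (regressive voicing assimilation): no segment meets the environment; /asogegitodiv/ is unchanged.
Rule 4 (final devoicing): /v/ is a voiced obstruent in word-final position, so it devoices to [f]. /asogegitodiv/ → asogegitodif.

asogegitodif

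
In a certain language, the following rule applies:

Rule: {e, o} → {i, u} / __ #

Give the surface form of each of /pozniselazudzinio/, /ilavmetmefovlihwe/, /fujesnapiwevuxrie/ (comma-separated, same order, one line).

pozniselazudziniu, ilavmetmefovlihwi, fujesnapiwevuxrii

/pozniselazudzinio/: /o/ is a mid vowel in word-final position, so it raises to [u]. → [pozniselazudziniu].
/ilavmetmefovlihwe/: /e/ is a mid vowel in word-final position, so it raises to [i]. → [ilavmetmefovlihwi].
/fujesnapiwevuxrie/: /e/ is a mid vowel in word-final position, so it raises to [i]. → [fujesnapiwevuxrii].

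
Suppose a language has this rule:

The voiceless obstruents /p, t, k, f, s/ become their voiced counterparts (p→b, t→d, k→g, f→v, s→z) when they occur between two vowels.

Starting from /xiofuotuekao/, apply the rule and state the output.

/f/ is a voiceless obstruent between vowels /o/ and /u/, so it voices to [v].
/t/ is a voiceless obstruent between vowels /o/ and /u/, so it voices to [d].
/k/ is a voiceless obstruent between vowels /e/ and /a/, so it voices to [g].
Surface form: [xiovuoduegao].

xiovuoduegao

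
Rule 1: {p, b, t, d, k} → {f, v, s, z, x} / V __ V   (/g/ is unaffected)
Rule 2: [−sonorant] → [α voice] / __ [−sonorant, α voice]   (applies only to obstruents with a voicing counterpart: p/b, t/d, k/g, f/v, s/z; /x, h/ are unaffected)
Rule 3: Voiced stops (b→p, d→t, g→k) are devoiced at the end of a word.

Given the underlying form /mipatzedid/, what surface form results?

Rule 1 (intervocalic spirantization): /p/ is a stop between vowels /i/ and /a/, so it spirantizes to the fricative [f]. /d/ is a stop between vowels /e/ and /i/, so it spirantizes to the fricative [z]. /mipatzedid/ → mifatzezid.
Rule 2 (regressive voicing assimilation): /t/ precedes the voiced obstruent /z/, so it voices to [d] by assimilation. /mifatzezid/ → mifadzezid.
Rule 3 (final devoicing): /d/ is a voiced stop in word-final position, so it devoices to [t]. /mifadzezid/ → mifadzezit.

mifadzezit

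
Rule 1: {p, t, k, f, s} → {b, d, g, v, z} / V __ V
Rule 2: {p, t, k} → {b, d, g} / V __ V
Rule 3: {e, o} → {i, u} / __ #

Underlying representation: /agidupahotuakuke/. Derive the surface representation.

agidubahoduagugi

Rule 1 (intervocalic voicing): /p/ is a voiceless obstruent between vowels /u/ and /a/, so it voices to [b]. /t/ is a voiceless obstruent between vowels /o/ and /u/, so it voices to [d]. /k/ is a voiceless obstruent between vowels /a/ and /u/, so it voices to [g]. /k/ is a voiceless obstruent between vowels /u/ and /e/, so it voices to [g]. /agidupahotuakuke/ → agidubahoduaguge.
Rule 2 (intervocalic voicing): no segment meets the environment; /agidubahoduaguge/ is unchanged.
Rule 3 (final vowel raising): /e/ is a mid vowel in word-final position, so it raises to [i]. /agidubahoduaguge/ → agidubahoduagugi.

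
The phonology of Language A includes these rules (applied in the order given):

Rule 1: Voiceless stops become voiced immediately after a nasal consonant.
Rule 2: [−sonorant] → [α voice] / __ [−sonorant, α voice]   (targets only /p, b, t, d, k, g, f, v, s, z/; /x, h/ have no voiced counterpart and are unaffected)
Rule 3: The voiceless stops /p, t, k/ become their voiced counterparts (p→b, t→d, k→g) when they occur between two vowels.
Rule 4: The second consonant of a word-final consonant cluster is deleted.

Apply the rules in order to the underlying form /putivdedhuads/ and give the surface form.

pudivdethuat

Rule 1 (post-nasal voicing): no segment meets the environment; /putivdedhuads/ is unchanged.
Rule 2 (regressive voicing assimilation): /d/ precedes the voiceless obstruent /h/, so it devoices to [t] by assimilation. /d/ precedes the voiceless obstruent /s/, so it devoices to [t] by assimilation. /putivdedhuads/ → putivdethuats.
Rule 3 (intervocalic voicing): /t/ is a voiceless stop between vowels /u/ and /i/, so it voices to [d]. /putivdethuats/ → pudivdethuats.
Rule 4 (final cluster simplification): /s/ is the second consonant of a word-final cluster /ts/, so it deletes. /pudivdethuats/ → pudivdethuat.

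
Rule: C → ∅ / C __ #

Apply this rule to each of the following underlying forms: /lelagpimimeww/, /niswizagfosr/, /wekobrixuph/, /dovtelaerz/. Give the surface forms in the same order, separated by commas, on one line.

lelagpimimew, niswizagfos, wekobrixup, dovtelaer

/lelagpimimeww/: /w/ is the second consonant of a word-final cluster /ww/, so it deletes. → [lelagpimimew].
/niswizagfosr/: /r/ is the second consonant of a word-final cluster /sr/, so it deletes. → [niswizagfos].
/wekobrixuph/: /h/ is the second consonant of a word-final cluster /ph/, so it deletes. → [wekobrixup].
/dovtelaerz/: /z/ is the second consonant of a word-final cluster /rz/, so it deletes. → [dovtelaer].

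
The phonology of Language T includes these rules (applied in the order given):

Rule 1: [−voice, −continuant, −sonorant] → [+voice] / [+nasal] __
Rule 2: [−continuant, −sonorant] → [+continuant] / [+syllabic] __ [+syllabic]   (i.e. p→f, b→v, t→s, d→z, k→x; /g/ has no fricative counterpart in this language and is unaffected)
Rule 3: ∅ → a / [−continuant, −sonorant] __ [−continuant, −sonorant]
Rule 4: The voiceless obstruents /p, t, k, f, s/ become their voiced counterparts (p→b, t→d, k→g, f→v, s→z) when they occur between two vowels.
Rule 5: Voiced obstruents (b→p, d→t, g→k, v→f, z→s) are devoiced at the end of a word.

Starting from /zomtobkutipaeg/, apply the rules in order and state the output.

Rule 1 (post-nasal voicing): /t/ is a voiceless stop immediately after the nasal /m/, so it voices to [d]. /zomtobkutipaeg/ → zomdobkutipaeg.
Rule 2 (intervocalic spirantization): /t/ is a stop between vowels /u/ and /i/, so it spirantizes to the fricative [s]. /p/ is a stop between vowels /i/ and /a/, so it spirantizes to the fricative [f]. /zomdobkutipaeg/ → zomdobkusifaeg.
Rule 3 (stop-cluster a-epenthesis): /b/ and /k/ form a stop–stop cluster, so [a] is inserted between them. /zomdobkusifaeg/ → zomdobakusifaeg.
Rule 4 (intervocalic voicing): /k/ is a voiceless obstruent between vowels /a/ and /u/, so it voices to [g]. /s/ is a voiceless obstruent between vowels /u/ and /i/, so it voices to [z]. /f/ is a voiceless obstruent between vowels /i/ and /a/, so it voices to [v]. /zomdobakusifaeg/ → zomdobaguzivaeg.
Rule 5 (final devoicing): /g/ is a voiced obstruent in word-final position, so it devoices to [k]. /zomdobaguzivaeg/ → zomdobaguzivaek.

zomdobaguzivaek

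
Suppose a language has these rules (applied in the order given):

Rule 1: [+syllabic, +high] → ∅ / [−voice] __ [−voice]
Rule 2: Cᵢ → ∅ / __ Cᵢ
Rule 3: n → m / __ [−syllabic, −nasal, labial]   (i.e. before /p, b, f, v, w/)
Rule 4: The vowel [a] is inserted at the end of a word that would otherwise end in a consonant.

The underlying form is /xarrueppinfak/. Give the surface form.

xaruepimfaka

Rule 1 (high vowel syncope): no segment meets the environment; /xarrueppinfak/ is unchanged.
Rule 2 (degemination): /rr/ is a geminate; the first /r/ deletes. /pp/ is a geminate; the first /p/ deletes. /xarrueppinfak/ → xaruepinfak.
Rule 3 (nasal place assimilation): /n/ precedes the labial consonant /f/, so it assimilates in place to [m]. /xaruepinfak/ → xaruepimfak.
Rule 4 (final a-epenthesis): the form ends in the consonant /k/, so [a] is inserted word-finally. /xaruepimfak/ → xaruepimfaka.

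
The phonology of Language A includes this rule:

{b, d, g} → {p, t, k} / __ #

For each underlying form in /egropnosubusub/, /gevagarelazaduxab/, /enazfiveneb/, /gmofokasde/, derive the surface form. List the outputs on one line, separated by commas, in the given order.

/egropnosubusub/: /b/ is a voiced stop in word-final position, so it devoices to [p]. → [egropnosubusup].
/gevagarelazaduxab/: /b/ is a voiced stop in word-final position, so it devoices to [p]. → [gevagarelazaduxap].
/enazfiveneb/: /b/ is a voiced stop in word-final position, so it devoices to [p]. → [enazfivenep].
/gmofokasde/: the rule's environment is not met; surfaces unchanged as [gmofokasde].

egropnosubusup, gevagarelazaduxap, enazfivenep, gmofokasde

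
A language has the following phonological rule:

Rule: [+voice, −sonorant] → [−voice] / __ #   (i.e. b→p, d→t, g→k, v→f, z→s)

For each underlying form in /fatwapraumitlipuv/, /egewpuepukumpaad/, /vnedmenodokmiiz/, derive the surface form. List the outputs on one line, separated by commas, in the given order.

/fatwapraumitlipuv/: /v/ is a voiced obstruent in word-final position, so it devoices to [f]. → [fatwapraumitlipuf].
/egewpuepukumpaad/: /d/ is a voiced obstruent in word-final position, so it devoices to [t]. → [egewpuepukumpaat].
/vnedmenodokmiiz/: /z/ is a voiced obstruent in word-final position, so it devoices to [s]. → [vnedmenodokmiis].

fatwapraumitlipuf, egewpuepukumpaat, vnedmenodokmiis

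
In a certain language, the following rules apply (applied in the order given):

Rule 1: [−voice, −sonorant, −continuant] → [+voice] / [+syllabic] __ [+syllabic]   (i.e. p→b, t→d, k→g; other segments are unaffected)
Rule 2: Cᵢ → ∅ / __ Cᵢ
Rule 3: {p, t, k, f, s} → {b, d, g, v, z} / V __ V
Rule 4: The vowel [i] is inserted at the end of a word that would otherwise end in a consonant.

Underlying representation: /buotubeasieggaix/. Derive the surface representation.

buodubeaziegaixi

Rule 1 (intervocalic voicing): /t/ is a voiceless stop between vowels /o/ and /u/, so it voices to [d]. /buotubeasieggaix/ → buodubeasieggaix.
Rule 2 (degemination): /gg/ is a geminate; the first /g/ deletes. /buodubeasieggaix/ → buodubeasiegaix.
Rule 3 (intervocalic voicing): /s/ is a voiceless obstruent between vowels /a/ and /i/, so it voices to [z]. /buodubeasiegaix/ → buodubeaziegaix.
Rule 4 (final i-epenthesis): the form ends in the consonant /x/, so [i] is inserted word-finally. /buodubeaziegaix/ → buodubeaziegaixi.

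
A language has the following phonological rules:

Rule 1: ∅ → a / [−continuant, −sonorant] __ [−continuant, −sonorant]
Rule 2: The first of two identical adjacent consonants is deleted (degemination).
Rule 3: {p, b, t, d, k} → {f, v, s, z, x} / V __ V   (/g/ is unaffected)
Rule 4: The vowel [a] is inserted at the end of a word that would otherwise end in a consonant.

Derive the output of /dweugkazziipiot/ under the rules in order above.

dweugaxaziifiota

Rule 1 (stop-cluster a-epenthesis): /g/ and /k/ form a stop–stop cluster, so [a] is inserted between them. /dweugkazziipiot/ → dweugakazziipiot.
Rule 2 (degemination): /zz/ is a geminate; the first /z/ deletes. /dweugakazziipiot/ → dweugakaziipiot.
Rule 3 (intervocalic spirantization): /k/ is a stop between vowels /a/ and /a/, so it spirantizes to the fricative [x]. /p/ is a stop between vowels /i/ and /i/, so it spirantizes to the fricative [f]. /dweugakaziipiot/ → dweugaxaziifiot.
Rule 4 (final a-epenthesis): the form ends in the consonant /t/, so [a] is inserted word-finally. /dweugaxaziifiot/ → dweugaxaziifiota.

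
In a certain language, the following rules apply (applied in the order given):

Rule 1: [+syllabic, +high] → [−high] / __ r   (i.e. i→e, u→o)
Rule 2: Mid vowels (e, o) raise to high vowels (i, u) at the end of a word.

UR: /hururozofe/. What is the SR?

Rule 1 (pre-rhotic lowering): /u/ is a high vowel immediately before /r/, so it lowers to [o]. /u/ is a high vowel immediately before /r/, so it lowers to [o]. /hururozofe/ → hororozofe.
Rule 2 (final vowel raising): /e/ is a mid vowel in word-final position, so it raises to [i]. /hororozofe/ → hororozofi.

hororozofi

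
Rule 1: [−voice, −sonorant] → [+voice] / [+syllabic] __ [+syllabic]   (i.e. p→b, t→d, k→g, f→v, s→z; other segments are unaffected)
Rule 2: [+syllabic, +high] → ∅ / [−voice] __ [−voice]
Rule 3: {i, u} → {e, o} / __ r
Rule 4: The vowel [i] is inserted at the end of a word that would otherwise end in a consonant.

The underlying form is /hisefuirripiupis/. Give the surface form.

Rule 1 (intervocalic voicing): /s/ is a voiceless obstruent between vowels /i/ and /e/, so it voices to [z]. /f/ is a voiceless obstruent between vowels /e/ and /u/, so it voices to [v]. /p/ is a voiceless obstruent between vowels /i/ and /i/, so it voices to [b]. /p/ is a voiceless obstruent between vowels /u/ and /i/, so it voices to [b]. /hisefuirripiupis/ → hizevuirribiubis.
Rule 2 (high vowel syncope): no segment meets the environment; /hizevuirribiubis/ is unchanged.
Rule 3 (pre-rhotic lowering): /i/ is a high vowel immediately before /r/, so it lowers to [e]. /hizevuirribiubis/ → hizevuerribiubis.
Rule 4 (final i-epenthesis): the form ends in the consonant /s/, so [i] is inserted word-finally. /hizevuerribiubis/ → hizevuerribiubisi.

hizevuerribiubisi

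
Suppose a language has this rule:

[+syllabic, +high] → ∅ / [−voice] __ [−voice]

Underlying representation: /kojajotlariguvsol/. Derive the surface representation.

kojajotlariguvsol

No segment of /kojajotlariguvsol/ meets the structural description of the rule, so the form surfaces unchanged.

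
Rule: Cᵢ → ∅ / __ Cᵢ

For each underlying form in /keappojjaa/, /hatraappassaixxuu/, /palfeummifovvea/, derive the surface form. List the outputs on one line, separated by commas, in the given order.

/keappojjaa/: /pp/ is a geminate; the first /p/ deletes. /jj/ is a geminate; the first /j/ deletes. → [keapojaa].
/hatraappassaixxuu/: /pp/ is a geminate; the first /p/ deletes. /ss/ is a geminate; the first /s/ deletes. /xx/ is a geminate; the first /x/ deletes. → [hatraapasaixuu].
/palfeummifovvea/: /mm/ is a geminate; the first /m/ deletes. /vv/ is a geminate; the first /v/ deletes. → [palfeumifovea].

keapojaa, hatraapasaixuu, palfeumifovea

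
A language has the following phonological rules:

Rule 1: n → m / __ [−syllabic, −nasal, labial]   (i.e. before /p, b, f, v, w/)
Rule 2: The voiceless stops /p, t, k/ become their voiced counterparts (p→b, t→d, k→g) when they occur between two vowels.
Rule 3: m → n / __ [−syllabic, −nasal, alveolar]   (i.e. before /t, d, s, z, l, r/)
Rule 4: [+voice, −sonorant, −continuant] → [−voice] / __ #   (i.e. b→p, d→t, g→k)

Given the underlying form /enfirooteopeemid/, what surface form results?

Rule 1 (nasal place assimilation): /n/ precedes the labial consonant /f/, so it assimilates in place to [m]. /enfirooteopeemid/ → emfirooteopeemid.
Rule 2 (intervocalic voicing): /t/ is a voiceless stop between vowels /o/ and /e/, so it voices to [d]. /p/ is a voiceless stop between vowels /o/ and /e/, so it voices to [b]. /emfirooteopeemid/ → emfiroodeobeemid.
Rule 3 (nasal place assimilation): no segment meets the environment; /emfiroodeobeemid/ is unchanged.
Rule 4 (final devoicing): /d/ is a voiced stop in word-final position, so it devoices to [t]. /emfiroodeobeemid/ → emfiroodeobeemit.

emfiroodeobeemit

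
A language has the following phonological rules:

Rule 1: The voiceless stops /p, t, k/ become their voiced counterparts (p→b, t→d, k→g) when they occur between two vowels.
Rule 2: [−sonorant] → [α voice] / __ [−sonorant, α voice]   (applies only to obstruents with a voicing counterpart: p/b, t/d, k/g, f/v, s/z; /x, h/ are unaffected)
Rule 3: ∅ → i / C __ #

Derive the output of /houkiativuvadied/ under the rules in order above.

hougiadivuvadiedi

Rule 1 (intervocalic voicing): /k/ is a voiceless stop between vowels /u/ and /i/, so it voices to [g]. /t/ is a voiceless stop between vowels /a/ and /i/, so it voices to [d]. /houkiativuvadied/ → hougiadivuvadied.
Rule 2 (regressive voicing assimilation): no segment meets the environment; /hougiadivuvadied/ is unchanged.
Rule 3 (final i-epenthesis): the form ends in the consonant /d/, so [i] is inserted word-finally. /hougiadivuvadied/ → hougiadivuvadiedi.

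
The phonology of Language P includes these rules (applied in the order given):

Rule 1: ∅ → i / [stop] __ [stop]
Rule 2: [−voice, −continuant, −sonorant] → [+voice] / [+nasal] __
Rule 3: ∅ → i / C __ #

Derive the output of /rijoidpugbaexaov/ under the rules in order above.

Rule 1 (stop-cluster i-epenthesis): /d/ and /p/ form a stop–stop cluster, so [i] is inserted between them. /g/ and /b/ form a stop–stop cluster, so [i] is inserted between them. /rijoidpugbaexaov/ → rijoidipugibaexaov.
Rule 2 (post-nasal voicing): no segment meets the environment; /rijoidipugibaexaov/ is unchanged.
Rule 3 (final i-epenthesis): the form ends in the consonant /v/, so [i] is inserted word-finally. /rijoidipugibaexaov/ → rijoidipugibaexaovi.

rijoidipugibaexaovi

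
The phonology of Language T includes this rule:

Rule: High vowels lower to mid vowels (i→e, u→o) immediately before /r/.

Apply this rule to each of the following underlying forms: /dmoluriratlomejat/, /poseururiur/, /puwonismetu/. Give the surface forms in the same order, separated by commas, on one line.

dmoloreratlomejat, poseororior, puwonismetu

/dmoluriratlomejat/: /u/ is a high vowel immediately before /r/, so it lowers to [o]. /i/ is a high vowel immediately before /r/, so it lowers to [e]. → [dmoloreratlomejat].
/poseururiur/: /u/ is a high vowel immediately before /r/, so it lowers to [o]. /u/ is a high vowel immediately before /r/, so it lowers to [o]. /u/ is a high vowel immediately before /r/, so it lowers to [o]. → [poseororior].
/puwonismetu/: the rule's environment is not met; surfaces unchanged as [puwonismetu].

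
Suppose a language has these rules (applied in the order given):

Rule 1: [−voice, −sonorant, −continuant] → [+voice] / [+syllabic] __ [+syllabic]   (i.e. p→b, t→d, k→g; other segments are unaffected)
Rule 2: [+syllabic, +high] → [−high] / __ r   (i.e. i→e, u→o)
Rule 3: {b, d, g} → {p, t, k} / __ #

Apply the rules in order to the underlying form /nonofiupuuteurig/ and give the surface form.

Rule 1 (intervocalic voicing): /p/ is a voiceless stop between vowels /u/ and /u/, so it voices to [b]. /t/ is a voiceless stop between vowels /u/ and /e/, so it voices to [d]. /nonofiupuuteurig/ → nonofiubuudeurig.
Rule 2 (pre-rhotic lowering): /u/ is a high vowel immediately before /r/, so it lowers to [o]. /nonofiubuudeurig/ → nonofiubuudeorig.
Rule 3 (final devoicing): /g/ is a voiced stop in word-final position, so it devoices to [k]. /nonofiubuudeorig/ → nonofiubuudeorik.

nonofiubuudeorik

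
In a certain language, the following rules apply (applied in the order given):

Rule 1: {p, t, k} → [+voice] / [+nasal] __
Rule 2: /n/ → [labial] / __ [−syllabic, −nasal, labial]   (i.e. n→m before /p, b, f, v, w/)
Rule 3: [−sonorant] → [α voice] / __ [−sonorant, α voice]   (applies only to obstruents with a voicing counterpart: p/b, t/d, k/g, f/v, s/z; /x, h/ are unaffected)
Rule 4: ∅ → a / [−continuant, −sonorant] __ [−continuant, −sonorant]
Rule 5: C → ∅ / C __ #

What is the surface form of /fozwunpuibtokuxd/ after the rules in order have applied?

Rule 1 (post-nasal voicing): /p/ is a voiceless stop immediately after the nasal /n/, so it voices to [b]. /fozwunpuibtokuxd/ → fozwunbuibtokuxd.
Rule 2 (nasal place assimilation): /n/ precedes the labial consonant /b/, so it assimilates in place to [m]. /fozwunbuibtokuxd/ → fozwumbuibtokuxd.
Rule 3 (regressive voicing assimilation): /b/ precedes the voiceless obstruent /t/, so it devoices to [p] by assimilation. /fozwumbuibtokuxd/ → fozwumbuiptokuxd.
Rule 4 (stop-cluster a-epenthesis): /p/ and /t/ form a stop–stop cluster, so [a] is inserted between them. /fozwumbuiptokuxd/ → fozwumbuipatokuxd.
Rule 5 (final cluster simplification): /d/ is the second consonant of a word-final cluster /xd/, so it deletes. /fozwumbuipatokuxd/ → fozwumbuipatokux.

fozwumbuipatokux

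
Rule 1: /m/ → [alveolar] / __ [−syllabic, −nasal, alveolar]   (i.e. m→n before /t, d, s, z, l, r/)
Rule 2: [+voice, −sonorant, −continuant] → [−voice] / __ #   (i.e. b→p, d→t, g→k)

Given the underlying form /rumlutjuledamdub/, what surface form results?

Rule 1 (nasal place assimilation): /m/ precedes the alveolar consonant /l/, so it assimilates in place to [n]. /m/ precedes the alveolar consonant /d/, so it assimilates in place to [n]. /rumlutjuledamdub/ → runlutjuledandub.
Rule 2 (final devoicing): /b/ is a voiced stop in word-final position, so it devoices to [p]. /runlutjuledandub/ → runlutjuledandup.

runlutjuledandup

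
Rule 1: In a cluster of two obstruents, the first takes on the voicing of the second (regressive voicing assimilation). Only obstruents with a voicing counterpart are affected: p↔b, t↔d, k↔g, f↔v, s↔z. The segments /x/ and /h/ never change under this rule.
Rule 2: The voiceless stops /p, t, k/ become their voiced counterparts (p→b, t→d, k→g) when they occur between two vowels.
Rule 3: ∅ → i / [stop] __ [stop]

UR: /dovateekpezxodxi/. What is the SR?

dovadeekipesxotxi

Rule 1 (regressive voicing assimilation): /z/ precedes the voiceless obstruent /x/, so it devoices to [s] by assimilation. /d/ precedes the voiceless obstruent /x/, so it devoices to [t] by assimilation. /dovateekpezxodxi/ → dovateekpesxotxi.
Rule 2 (intervocalic voicing): /t/ is a voiceless stop between vowels /a/ and /e/, so it voices to [d]. /dovateekpesxotxi/ → dovadeekpesxotxi.
Rule 3 (stop-cluster i-epenthesis): /k/ and /p/ form a stop–stop cluster, so [i] is inserted between them. /dovadeekpesxotxi/ → dovadeekipesxotxi.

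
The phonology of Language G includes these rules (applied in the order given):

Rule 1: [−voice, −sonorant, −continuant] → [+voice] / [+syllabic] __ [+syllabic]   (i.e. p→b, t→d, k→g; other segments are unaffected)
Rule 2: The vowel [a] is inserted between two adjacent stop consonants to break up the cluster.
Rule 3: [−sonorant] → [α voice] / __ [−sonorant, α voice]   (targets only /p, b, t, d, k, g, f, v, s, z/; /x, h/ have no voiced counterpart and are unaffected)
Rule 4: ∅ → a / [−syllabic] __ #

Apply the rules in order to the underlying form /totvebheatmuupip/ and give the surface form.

Rule 1 (intervocalic voicing): /p/ is a voiceless stop between vowels /u/ and /i/, so it voices to [b]. /totvebheatmuupip/ → totvebheatmuubip.
Rule 2 (stop-cluster a-epenthesis): no segment meets the environment; /totvebheatmuubip/ is unchanged.
Rule 3 (regressive voicing assimilation): /t/ precedes the voiced obstruent /v/, so it voices to [d] by assimilation. /b/ precedes the voiceless obstruent /h/, so it devoices to [p] by assimilation. /totvebheatmuubip/ → todvepheatmuubip.
Rule 4 (final a-epenthesis): the form ends in the consonant /p/, so [a] is inserted word-finally. /todvepheatmuubip/ → todvepheatmuubipa.

todvepheatmuubipa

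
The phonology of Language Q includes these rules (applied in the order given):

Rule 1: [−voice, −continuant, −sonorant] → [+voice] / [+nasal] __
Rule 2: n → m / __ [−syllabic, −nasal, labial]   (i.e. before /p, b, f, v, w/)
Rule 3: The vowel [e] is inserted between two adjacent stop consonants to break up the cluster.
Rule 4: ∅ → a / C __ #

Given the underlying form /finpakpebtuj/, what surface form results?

Rule 1 (post-nasal voicing): /p/ is a voiceless stop immediately after the nasal /n/, so it voices to [b]. /finpakpebtuj/ → finbakpebtuj.
Rule 2 (nasal place assimilation): /n/ precedes the labial consonant /b/, so it assimilates in place to [m]. /finbakpebtuj/ → fimbakpebtuj.
Rule 3 (stop-cluster e-epenthesis): /k/ and /p/ form a stop–stop cluster, so [e] is inserted between them. /b/ and /t/ form a stop–stop cluster, so [e] is inserted between them. /fimbakpebtuj/ → fimbakepebetuj.
Rule 4 (final a-epenthesis): the form ends in the consonant /j/, so [a] is inserted word-finally. /fimbakepebetuj/ → fimbakepebetuja.

fimbakepebetuja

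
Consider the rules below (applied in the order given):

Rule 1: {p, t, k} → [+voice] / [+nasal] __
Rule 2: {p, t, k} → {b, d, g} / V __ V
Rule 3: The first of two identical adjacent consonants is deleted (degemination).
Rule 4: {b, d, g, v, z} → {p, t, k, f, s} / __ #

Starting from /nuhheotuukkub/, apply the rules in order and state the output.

Rule 1 (post-nasal voicing): no segment meets the environment; /nuhheotuukkub/ is unchanged.
Rule 2 (intervocalic voicing): /t/ is a voiceless stop between vowels /o/ and /u/, so it voices to [d]. /nuhheotuukkub/ → nuhheoduukkub.
Rule 3 (degemination): /hh/ is a geminate; the first /h/ deletes. /kk/ is a geminate; the first /k/ deletes. /nuhheoduukkub/ → nuheoduukub.
Rule 4 (final devoicing): /b/ is a voiced obstruent in word-final position, so it devoices to [p]. /nuheoduukub/ → nuheoduukup.

nuheoduukup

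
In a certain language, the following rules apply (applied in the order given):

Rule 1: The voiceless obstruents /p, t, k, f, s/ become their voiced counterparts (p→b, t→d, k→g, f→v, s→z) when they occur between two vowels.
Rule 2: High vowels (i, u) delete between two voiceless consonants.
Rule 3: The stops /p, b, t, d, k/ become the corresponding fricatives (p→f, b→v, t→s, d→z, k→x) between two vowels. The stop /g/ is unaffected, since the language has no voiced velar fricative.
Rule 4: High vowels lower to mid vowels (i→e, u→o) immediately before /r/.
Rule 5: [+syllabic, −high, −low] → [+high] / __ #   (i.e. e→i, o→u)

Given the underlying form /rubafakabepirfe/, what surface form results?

Rule 1 (intervocalic voicing): /f/ is a voiceless obstruent between vowels /a/ and /a/, so it voices to [v]. /k/ is a voiceless obstruent between vowels /a/ and /a/, so it voices to [g]. /p/ is a voiceless obstruent between vowels /e/ and /i/, so it voices to [b]. /rubafakabepirfe/ → rubavagabebirfe.
Rule 2 (high vowel syncope): no segment meets the environment; /rubavagabebirfe/ is unchanged.
Rule 3 (intervocalic spirantization): /b/ is a stop between vowels /u/ and /a/, so it spirantizes to the fricative [v]. /b/ is a stop between vowels /a/ and /e/, so it spirantizes to the fricative [v]. /b/ is a stop between vowels /e/ and /i/, so it spirantizes to the fricative [v]. /rubavagabebirfe/ → ruvavagavevirfe.
Rule 4 (pre-rhotic lowering): /i/ is a high vowel immediately before /r/, so it lowers to [e]. /ruvavagavevirfe/ → ruvavagaveverfe.
Rule 5 (final vowel raising): /e/ is a mid vowel in word-final position, so it raises to [i]. /ruvavagaveverfe/ → ruvavagaveverfi.

ruvavagaveverfi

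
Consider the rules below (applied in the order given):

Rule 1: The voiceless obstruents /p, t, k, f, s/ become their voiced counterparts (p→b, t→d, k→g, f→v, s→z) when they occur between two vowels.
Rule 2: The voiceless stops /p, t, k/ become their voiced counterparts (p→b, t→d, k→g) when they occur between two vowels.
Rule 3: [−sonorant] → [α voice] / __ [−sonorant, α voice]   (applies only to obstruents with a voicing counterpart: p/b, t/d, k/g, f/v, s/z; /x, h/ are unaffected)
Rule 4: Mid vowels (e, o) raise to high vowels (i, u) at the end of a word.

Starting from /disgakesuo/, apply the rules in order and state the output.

Rule 1 (intervocalic voicing): /k/ is a voiceless obstruent between vowels /a/ and /e/, so it voices to [g]. /s/ is a voiceless obstruent between vowels /e/ and /u/, so it voices to [z]. /disgakesuo/ → disgagezuo.
Rule 2 (intervocalic voicing): no segment meets the environment; /disgagezuo/ is unchanged.
Rule 3 (regressive voicing assimilation): /s/ precedes the voiced obstruent /g/, so it voices to [z] by assimilation. /disgagezuo/ → dizgagezuo.
Rule 4 (final vowel raising): /o/ is a mid vowel in word-final position, so it raises to [u]. /dizgagezuo/ → dizgagezuu.

dizgagezuu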